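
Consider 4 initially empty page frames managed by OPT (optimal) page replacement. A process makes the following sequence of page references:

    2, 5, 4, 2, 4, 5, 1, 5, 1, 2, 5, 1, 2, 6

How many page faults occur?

5

2 → fault, frames {2}
5 → fault, frames {2,5}
4 → fault, frames {2,5,4}
2 → hit
4 → hit
5 → hit
1 → fault, frames {2,5,4,1}
5 → hit
1 → hit
2 → hit
5 → hit
1 → hit
2 → hit
6 → fault, evict 1, frames {2,5,4,6}
Page faults: 5.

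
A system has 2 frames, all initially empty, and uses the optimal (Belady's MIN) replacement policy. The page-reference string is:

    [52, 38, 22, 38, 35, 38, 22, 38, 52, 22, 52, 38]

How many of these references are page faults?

7

52 → fault, frames {52}
38 → fault, frames {52,38}
22 → fault, evict 52, frames {38,22}
38 → hit
35 → fault, evict 22, frames {38,35}
38 → hit
22 → fault, evict 35, frames {38,22}
38 → hit
52 → fault, evict 38, frames {22,52}
22 → hit
52 → hit
38 → fault, evict 52, frames {22,38}
Page faults: 7.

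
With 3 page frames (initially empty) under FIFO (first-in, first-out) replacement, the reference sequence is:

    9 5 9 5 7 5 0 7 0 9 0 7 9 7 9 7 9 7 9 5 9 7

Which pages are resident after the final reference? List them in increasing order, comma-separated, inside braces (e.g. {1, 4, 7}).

{5, 7, 9}

9 -> miss, frames (9)
5 -> miss, frames (9 5)
9 -> hit
5 -> hit
7 -> miss, frames (9 5 7)
5 -> hit
0 -> miss, evict 9, frames (5 7 0)
7 -> hit
0 -> hit
9 -> miss, evict 5, frames (7 0 9)
0 -> hit
7 -> hit
9 -> hit
7 -> hit
9 -> hit
7 -> hit
9 -> hit
7 -> hit
9 -> hit
5 -> miss, evict 7, frames (0 9 5)
9 -> hit
7 -> miss, evict 0, frames (9 5 7)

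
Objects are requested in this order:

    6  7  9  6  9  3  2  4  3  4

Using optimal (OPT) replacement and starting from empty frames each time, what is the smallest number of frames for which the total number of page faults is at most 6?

2

f=1: 10 faults
f=2: 6 faults
f=3: 6 faults
f=4: 6 faults
f=5: 6 faults
f=6: 6 faults
Smallest f with faults ≤ 6 is 2.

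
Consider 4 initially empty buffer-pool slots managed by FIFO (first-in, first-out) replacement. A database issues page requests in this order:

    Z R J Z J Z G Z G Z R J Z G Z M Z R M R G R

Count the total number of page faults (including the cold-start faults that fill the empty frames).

Z -> fault, frames {Z}
R -> fault, frames {Z,R}
J -> fault, frames {Z,R,J}
Z -> hit
J -> hit
Z -> hit
G -> fault, frames {Z,R,J,G}
Z -> hit
G -> hit
Z -> hit
R -> hit
J -> hit
Z -> hit
G -> hit
Z -> hit
M -> fault, evict Z, frames {R,J,G,M}
Z -> fault, evict R, frames {J,G,M,Z}
R -> fault, evict J, frames {G,M,Z,R}
M -> hit
R -> hit
G -> hit
R -> hit
Page faults: 7.

7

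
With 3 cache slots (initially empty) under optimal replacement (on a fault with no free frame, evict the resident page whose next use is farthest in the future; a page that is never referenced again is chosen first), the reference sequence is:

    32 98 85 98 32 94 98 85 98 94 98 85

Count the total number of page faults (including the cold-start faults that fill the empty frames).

4

32 → miss, frames (32)
98 → miss, frames (32 98)
85 → miss, frames (32 98 85)
98 → hit
32 → hit
94 → miss, evict 32, frames (98 85 94)
98 → hit
85 → hit
98 → hit
94 → hit
98 → hit
85 → hit
Page faults: 4.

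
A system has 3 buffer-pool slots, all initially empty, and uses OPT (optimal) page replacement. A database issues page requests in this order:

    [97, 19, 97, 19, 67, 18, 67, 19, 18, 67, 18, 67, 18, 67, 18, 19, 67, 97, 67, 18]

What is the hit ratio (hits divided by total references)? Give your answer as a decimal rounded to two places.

97 → miss, frames [97]
19 → miss, frames [97, 19]
97 → hit
19 → hit
67 → miss, frames [97, 19, 67]
18 → miss, evict 97, frames [19, 67, 18]
67 → hit
19 → hit
18 → hit
67 → hit
18 → hit
67 → hit
18 → hit
67 → hit
18 → hit
19 → hit
67 → hit
97 → miss, evict 19, frames [67, 18, 97]
67 → hit
18 → hit
Hits: 15 of 20 references → 15/20 = 0.7500.

0.75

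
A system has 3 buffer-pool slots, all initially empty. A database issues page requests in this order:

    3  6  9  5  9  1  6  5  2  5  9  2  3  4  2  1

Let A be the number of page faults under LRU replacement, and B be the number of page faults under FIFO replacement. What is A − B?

Under LRU: F F F F . F F F F . F . F F . F → 12 faults.
Under FIFO: F F F F . F F . F F F . F F F F → 13 faults.
A − B = 12 − 13 = -1.

-1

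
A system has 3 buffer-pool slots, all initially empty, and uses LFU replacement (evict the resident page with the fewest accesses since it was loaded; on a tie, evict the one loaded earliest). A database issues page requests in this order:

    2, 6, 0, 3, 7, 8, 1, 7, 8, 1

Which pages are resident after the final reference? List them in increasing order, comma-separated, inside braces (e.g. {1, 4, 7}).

2 → fault, frames [2]
6 → fault, frames [2, 6]
0 → fault, frames [2, 6, 0]
3 → fault, evict 2, frames [6, 0, 3]
7 → fault, evict 6, frames [0, 3, 7]
8 → fault, evict 0, frames [3, 7, 8]
1 → fault, evict 3, frames [7, 8, 1]
7 → hit
8 → hit
1 → hit

{1, 7, 8}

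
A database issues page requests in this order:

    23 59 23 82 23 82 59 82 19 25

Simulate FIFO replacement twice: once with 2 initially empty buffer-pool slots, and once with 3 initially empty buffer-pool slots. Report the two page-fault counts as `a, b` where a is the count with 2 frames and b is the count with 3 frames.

8, 5

2 frames: F F . F F . F F F F → 8 faults.
3 frames: F F . F . . . . F F → 5 faults.
5 < 8: adding a frame reduced faults, as is typical.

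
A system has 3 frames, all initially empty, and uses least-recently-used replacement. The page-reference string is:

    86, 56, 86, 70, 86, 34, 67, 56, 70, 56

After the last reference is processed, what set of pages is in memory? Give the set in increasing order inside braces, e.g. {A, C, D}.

{56, 67, 70}

86 -> fault, frames [86]
56 -> fault, frames [86, 56]
86 -> hit
70 -> fault, frames [56, 86, 70]
86 -> hit
34 -> fault, evict 56, frames [70, 86, 34]
67 -> fault, evict 70, frames [86, 34, 67]
56 -> fault, evict 86, frames [34, 67, 56]
70 -> fault, evict 34, frames [67, 56, 70]
56 -> hit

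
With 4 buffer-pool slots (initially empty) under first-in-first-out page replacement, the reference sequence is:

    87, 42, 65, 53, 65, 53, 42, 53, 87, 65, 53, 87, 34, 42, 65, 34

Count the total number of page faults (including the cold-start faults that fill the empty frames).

87 -> miss, frames {87}
42 -> miss, frames {87,42}
65 -> miss, frames {87,42,65}
53 -> miss, frames {87,42,65,53}
65 -> hit
53 -> hit
42 -> hit
53 -> hit
87 -> hit
65 -> hit
53 -> hit
87 -> hit
34 -> miss, evict 87, frames {42,65,53,34}
42 -> hit
65 -> hit
34 -> hit
Page faults: 5.

5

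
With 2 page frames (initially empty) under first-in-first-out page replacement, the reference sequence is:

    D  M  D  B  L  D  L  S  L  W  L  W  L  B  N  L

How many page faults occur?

11

D → miss, frames (D)
M → miss, frames (D M)
D → hit
B → miss, evict D, frames (M B)
L → miss, evict M, frames (B L)
D → miss, evict B, frames (L D)
L → hit
S → miss, evict L, frames (D S)
L → miss, evict D, frames (S L)
W → miss, evict S, frames (L W)
L → hit
W → hit
L → hit
B → miss, evict L, frames (W B)
N → miss, evict W, frames (B N)
L → miss, evict B, frames (N L)
Page faults: 11.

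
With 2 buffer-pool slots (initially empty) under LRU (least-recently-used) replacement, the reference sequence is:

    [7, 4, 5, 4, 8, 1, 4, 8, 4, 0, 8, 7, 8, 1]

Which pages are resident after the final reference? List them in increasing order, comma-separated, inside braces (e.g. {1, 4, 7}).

7: miss, frames (7)
4: miss, frames (7 4)
5: miss, evict 7, frames (4 5)
4: hit
8: miss, evict 5, frames (4 8)
1: miss, evict 4, frames (8 1)
4: miss, evict 8, frames (1 4)
8: miss, evict 1, frames (4 8)
4: hit
0: miss, evict 8, frames (4 0)
8: miss, evict 4, frames (0 8)
7: miss, evict 0, frames (8 7)
8: hit
1: miss, evict 7, frames (8 1)

{1, 8}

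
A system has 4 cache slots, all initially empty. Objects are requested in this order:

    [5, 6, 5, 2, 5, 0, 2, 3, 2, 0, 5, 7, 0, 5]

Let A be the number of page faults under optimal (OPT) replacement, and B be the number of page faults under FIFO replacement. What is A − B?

Under OPT: F F . F . F . F . . . F . . → 6 faults.
Under FIFO: F F . F . F . F . . F F . . → 7 faults.
A − B = 6 − 7 = -1.

-1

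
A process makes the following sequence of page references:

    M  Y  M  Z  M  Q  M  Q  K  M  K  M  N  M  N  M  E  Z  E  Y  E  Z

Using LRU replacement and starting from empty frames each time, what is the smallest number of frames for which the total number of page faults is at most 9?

3

f=1: 22 faults
f=2: 11 faults
f=3: 9 faults
f=4: 9 faults
f=5: 9 faults
f=6: 8 faults
f=7: 7 faults
Smallest f with faults ≤ 9 is 3.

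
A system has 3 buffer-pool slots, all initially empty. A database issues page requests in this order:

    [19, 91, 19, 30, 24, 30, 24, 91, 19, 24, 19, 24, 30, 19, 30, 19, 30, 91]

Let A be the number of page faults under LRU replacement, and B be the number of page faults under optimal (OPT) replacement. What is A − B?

Under LRU: F F . F F . . F F . . . F . . . . F → 8 faults.
Under OPT: F F . F F . . . F . . . . . . . . F → 6 faults.
A − B = 8 − 6 = 2.

2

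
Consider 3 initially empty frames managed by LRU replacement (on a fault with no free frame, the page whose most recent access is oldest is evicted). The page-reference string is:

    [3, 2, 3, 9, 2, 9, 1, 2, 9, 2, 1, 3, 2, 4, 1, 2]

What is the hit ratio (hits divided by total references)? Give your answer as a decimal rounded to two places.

0.56

3 → miss, frames (3)
2 → miss, frames (3 2)
3 → hit
9 → miss, frames (2 3 9)
2 → hit
9 → hit
1 → miss, evict 3, frames (2 9 1)
2 → hit
9 → hit
2 → hit
1 → hit
3 → miss, evict 9, frames (2 1 3)
2 → hit
4 → miss, evict 1, frames (3 2 4)
1 → miss, evict 3, frames (2 4 1)
2 → hit
Hits: 9 of 16 references → 9/16 = 0.5625.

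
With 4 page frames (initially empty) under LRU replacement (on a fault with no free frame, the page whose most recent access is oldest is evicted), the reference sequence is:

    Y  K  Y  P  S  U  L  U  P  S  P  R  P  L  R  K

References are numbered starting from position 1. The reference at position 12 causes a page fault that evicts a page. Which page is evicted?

pos 1: Y -> miss, frames (Y)
pos 2: K -> miss, frames (Y K)
pos 3: Y -> hit
pos 4: P -> miss, frames (K Y P)
pos 5: S -> miss, frames (K Y P S)
pos 6: U -> miss, evict K, frames (Y P S U)
pos 7: L -> miss, evict Y, frames (P S U L)
pos 8: U -> hit
pos 9: P -> hit
pos 10: S -> hit
pos 11: P -> hit
pos 12: R -> miss, evict L, frames (U S P R)
At position 12, page L is evicted.

L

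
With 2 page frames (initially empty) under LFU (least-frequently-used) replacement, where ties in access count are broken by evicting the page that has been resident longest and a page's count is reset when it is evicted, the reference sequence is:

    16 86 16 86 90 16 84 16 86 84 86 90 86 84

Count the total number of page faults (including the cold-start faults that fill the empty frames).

16: fault, frames (16)
86: fault, frames (16 86)
16: hit
86: hit
90: fault, evict 16, frames (86 90)
16: fault, evict 90, frames (86 16)
84: fault, evict 16, frames (86 84)
16: fault, evict 84, frames (86 16)
86: hit
84: fault, evict 16, frames (86 84)
86: hit
90: fault, evict 84, frames (86 90)
86: hit
84: fault, evict 90, frames (86 84)
Page faults: 9.

9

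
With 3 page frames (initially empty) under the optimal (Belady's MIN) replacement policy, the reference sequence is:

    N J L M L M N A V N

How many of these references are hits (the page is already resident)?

4

N → miss, frames {N}
J → miss, frames {N,J}
L → miss, frames {N,J,L}
M → miss, evict J, frames {N,L,M}
L → hit
M → hit
N → hit
A → miss, evict M, frames {N,L,A}
V → miss, evict A, frames {N,L,V}
N → hit
Hits: 4.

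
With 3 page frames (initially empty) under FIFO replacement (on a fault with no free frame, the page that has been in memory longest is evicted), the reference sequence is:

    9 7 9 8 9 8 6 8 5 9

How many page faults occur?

6

9: fault, frames (9)
7: fault, frames (9 7)
9: hit
8: fault, frames (9 7 8)
9: hit
8: hit
6: fault, evict 9, frames (7 8 6)
8: hit
5: fault, evict 7, frames (8 6 5)
9: fault, evict 8, frames (6 5 9)
Page faults: 6.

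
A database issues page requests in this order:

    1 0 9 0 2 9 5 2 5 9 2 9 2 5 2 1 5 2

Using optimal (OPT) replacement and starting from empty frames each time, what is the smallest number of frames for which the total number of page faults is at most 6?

f=1: 18 faults
f=2: 9 faults
f=3: 6 faults
f=4: 5 faults
f=5: 5 faults
Smallest f with faults ≤ 6 is 3.

3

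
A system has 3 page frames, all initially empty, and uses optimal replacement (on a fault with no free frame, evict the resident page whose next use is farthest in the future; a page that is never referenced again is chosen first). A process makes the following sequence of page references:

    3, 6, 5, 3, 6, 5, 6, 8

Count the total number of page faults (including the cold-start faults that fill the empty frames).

3 -> fault, frames (3)
6 -> fault, frames (3 6)
5 -> fault, frames (3 6 5)
3 -> hit
6 -> hit
5 -> hit
6 -> hit
8 -> fault, evict 5, frames (3 6 8)
Page faults: 4.

4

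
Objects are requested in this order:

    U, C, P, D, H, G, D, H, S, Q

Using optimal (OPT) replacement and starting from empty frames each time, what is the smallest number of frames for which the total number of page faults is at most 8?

f=1: 10 faults
f=2: 9 faults
f=3: 8 faults
f=4: 8 faults
f=5: 8 faults
f=6: 8 faults
f=7: 8 faults
f=8: 8 faults
Smallest f with faults ≤ 8 is 3.

3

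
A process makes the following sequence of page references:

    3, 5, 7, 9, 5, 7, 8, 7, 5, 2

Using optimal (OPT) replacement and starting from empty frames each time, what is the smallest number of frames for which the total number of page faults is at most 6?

f=1: 10 faults
f=2: 8 faults
f=3: 6 faults
f=4: 6 faults
f=5: 6 faults
f=6: 6 faults
Smallest f with faults ≤ 6 is 3.

3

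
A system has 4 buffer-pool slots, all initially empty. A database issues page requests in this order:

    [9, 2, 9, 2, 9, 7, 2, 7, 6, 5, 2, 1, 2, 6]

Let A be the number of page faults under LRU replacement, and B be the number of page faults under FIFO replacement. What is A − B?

Under LRU: F F . . . F . . F F . F . . → 6 faults.
Under FIFO: F F . . . F . . F F . F F . → 7 faults.
A − B = 6 − 7 = -1.

-1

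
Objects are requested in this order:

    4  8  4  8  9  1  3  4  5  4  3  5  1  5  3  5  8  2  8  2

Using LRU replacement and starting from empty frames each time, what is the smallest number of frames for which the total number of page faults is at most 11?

3

f=1: 20 faults
f=2: 13 faults
f=3: 10 faults
f=4: 9 faults
f=5: 8 faults
f=6: 7 faults
f=7: 7 faults
Smallest f with faults ≤ 11 is 3.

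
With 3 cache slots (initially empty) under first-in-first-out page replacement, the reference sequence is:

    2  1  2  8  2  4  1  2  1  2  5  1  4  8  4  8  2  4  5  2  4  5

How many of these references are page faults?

2 -> miss, frames {2}
1 -> miss, frames {2,1}
2 -> hit
8 -> miss, frames {2,1,8}
2 -> hit
4 -> miss, evict 2, frames {1,8,4}
1 -> hit
2 -> miss, evict 1, frames {8,4,2}
1 -> miss, evict 8, frames {4,2,1}
2 -> hit
5 -> miss, evict 4, frames {2,1,5}
1 -> hit
4 -> miss, evict 2, frames {1,5,4}
8 -> miss, evict 1, frames {5,4,8}
4 -> hit
8 -> hit
2 -> miss, evict 5, frames {4,8,2}
4 -> hit
5 -> miss, evict 4, frames {8,2,5}
2 -> hit
4 -> miss, evict 8, frames {2,5,4}
5 -> hit
Page faults: 12.

12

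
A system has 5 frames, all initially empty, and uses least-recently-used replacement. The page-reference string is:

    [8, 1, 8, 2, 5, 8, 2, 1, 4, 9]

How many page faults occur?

8 → miss, frames (8)
1 → miss, frames (8 1)
8 → hit
2 → miss, frames (1 8 2)
5 → miss, frames (1 8 2 5)
8 → hit
2 → hit
1 → hit
4 → miss, frames (5 8 2 1 4)
9 → miss, evict 5, frames (8 2 1 4 9)
Page faults: 6.

6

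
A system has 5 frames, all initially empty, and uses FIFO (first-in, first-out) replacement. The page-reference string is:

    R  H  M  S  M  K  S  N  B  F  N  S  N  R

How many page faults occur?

R → fault, frames [R]
H → fault, frames [R, H]
M → fault, frames [R, H, M]
S → fault, frames [R, H, M, S]
M → hit
K → fault, frames [R, H, M, S, K]
S → hit
N → fault, evict R, frames [H, M, S, K, N]
B → fault, evict H, frames [M, S, K, N, B]
F → fault, evict M, frames [S, K, N, B, F]
N → hit
S → hit
N → hit
R → fault, evict S, frames [K, N, B, F, R]
Page faults: 9.

9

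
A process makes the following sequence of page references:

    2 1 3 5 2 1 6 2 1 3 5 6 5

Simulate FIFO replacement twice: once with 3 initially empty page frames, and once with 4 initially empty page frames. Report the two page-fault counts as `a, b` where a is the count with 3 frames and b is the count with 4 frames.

3 frames: F F F F F F F . . F F . . → 9 faults.
4 frames: F F F F . . F F F F F F . → 10 faults.
10 > 9: adding a frame increased faults — Belady's anomaly.

9, 10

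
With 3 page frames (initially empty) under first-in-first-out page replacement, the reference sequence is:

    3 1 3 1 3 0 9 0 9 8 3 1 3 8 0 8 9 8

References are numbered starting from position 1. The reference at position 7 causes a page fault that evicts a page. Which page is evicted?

pos 1: 3 -> miss, frames [3]
pos 2: 1 -> miss, frames [3, 1]
pos 3: 3 -> hit
pos 4: 1 -> hit
pos 5: 3 -> hit
pos 6: 0 -> miss, frames [3, 1, 0]
pos 7: 9 -> miss, evict 3, frames [1, 0, 9]
At position 7, page 3 is evicted.

3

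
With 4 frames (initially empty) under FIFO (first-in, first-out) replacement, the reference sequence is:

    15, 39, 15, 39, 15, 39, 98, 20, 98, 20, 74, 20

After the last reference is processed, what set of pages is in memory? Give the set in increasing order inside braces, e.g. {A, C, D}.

{20, 39, 74, 98}

15 → miss, frames [15]
39 → miss, frames [15, 39]
15 → hit
39 → hit
15 → hit
39 → hit
98 → miss, frames [15, 39, 98]
20 → miss, frames [15, 39, 98, 20]
98 → hit
20 → hit
74 → miss, evict 15, frames [39, 98, 20, 74]
20 → hit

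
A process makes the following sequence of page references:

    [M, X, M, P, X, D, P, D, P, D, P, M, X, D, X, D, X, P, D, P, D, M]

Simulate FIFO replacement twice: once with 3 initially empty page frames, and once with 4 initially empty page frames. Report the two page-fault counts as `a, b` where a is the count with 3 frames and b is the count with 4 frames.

3 frames: F F . F . F . . . . . F F . . . . F F . . F → 9 faults.
4 frames: F F . F . F . . . . . . . . . . . . . . . . → 4 faults.
4 < 9: adding a frame reduced faults, as is typical.

9, 4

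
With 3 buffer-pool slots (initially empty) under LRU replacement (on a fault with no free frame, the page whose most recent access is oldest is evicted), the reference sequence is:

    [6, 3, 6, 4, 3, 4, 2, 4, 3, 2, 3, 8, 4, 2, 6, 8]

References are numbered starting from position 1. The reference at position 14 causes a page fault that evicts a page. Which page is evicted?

pos 1: 6 → fault, frames (6)
pos 2: 3 → fault, frames (6 3)
pos 3: 6 → hit
pos 4: 4 → fault, frames (3 6 4)
pos 5: 3 → hit
pos 6: 4 → hit
pos 7: 2 → fault, evict 6, frames (3 4 2)
pos 8: 4 → hit
pos 9: 3 → hit
pos 10: 2 → hit
pos 11: 3 → hit
pos 12: 8 → fault, evict 4, frames (2 3 8)
pos 13: 4 → fault, evict 2, frames (3 8 4)
pos 14: 2 → fault, evict 3, frames (8 4 2)
At position 14, page 3 is evicted.

3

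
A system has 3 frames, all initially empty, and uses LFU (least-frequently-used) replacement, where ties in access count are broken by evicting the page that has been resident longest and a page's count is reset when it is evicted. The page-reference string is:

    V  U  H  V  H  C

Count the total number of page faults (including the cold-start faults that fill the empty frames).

V: fault, frames (V)
U: fault, frames (V U)
H: fault, frames (V U H)
V: hit
H: hit
C: fault, evict U, frames (V H C)
Page faults: 4.

4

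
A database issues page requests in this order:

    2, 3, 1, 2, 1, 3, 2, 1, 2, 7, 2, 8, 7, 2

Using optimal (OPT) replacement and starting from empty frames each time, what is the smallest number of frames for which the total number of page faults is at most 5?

3

f=1: 14 faults
f=2: 8 faults
f=3: 5 faults
f=4: 5 faults
f=5: 5 faults
Smallest f with faults ≤ 5 is 3.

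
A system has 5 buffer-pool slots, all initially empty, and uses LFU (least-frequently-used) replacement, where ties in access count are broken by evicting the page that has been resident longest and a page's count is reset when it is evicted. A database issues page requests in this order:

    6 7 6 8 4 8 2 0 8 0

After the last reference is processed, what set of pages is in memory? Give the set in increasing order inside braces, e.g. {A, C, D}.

6 -> miss, frames {6}
7 -> miss, frames {6,7}
6 -> hit
8 -> miss, frames {6,7,8}
4 -> miss, frames {6,7,8,4}
8 -> hit
2 -> miss, frames {6,7,8,4,2}
0 -> miss, evict 7, frames {6,8,4,2,0}
8 -> hit
0 -> hit

{0, 2, 4, 6, 8}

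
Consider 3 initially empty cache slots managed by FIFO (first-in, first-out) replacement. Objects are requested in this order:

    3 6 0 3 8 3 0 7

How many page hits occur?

2

3 -> fault, frames [3]
6 -> fault, frames [3, 6]
0 -> fault, frames [3, 6, 0]
3 -> hit
8 -> fault, evict 3, frames [6, 0, 8]
3 -> fault, evict 6, frames [0, 8, 3]
0 -> hit
7 -> fault, evict 0, frames [8, 3, 7]
Hits: 2.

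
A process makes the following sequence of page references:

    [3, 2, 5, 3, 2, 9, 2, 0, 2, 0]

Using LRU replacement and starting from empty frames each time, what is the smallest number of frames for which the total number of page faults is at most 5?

3

f=1: 10 faults
f=2: 7 faults
f=3: 5 faults
f=4: 5 faults
f=5: 5 faults
Smallest f with faults ≤ 5 is 3.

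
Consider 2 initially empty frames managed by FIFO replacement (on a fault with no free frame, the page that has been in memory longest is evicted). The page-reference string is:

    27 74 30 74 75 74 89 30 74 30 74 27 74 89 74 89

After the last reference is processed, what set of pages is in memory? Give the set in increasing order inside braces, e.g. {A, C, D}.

{74, 89}

27 → fault, frames {27}
74 → fault, frames {27,74}
30 → fault, evict 27, frames {74,30}
74 → hit
75 → fault, evict 74, frames {30,75}
74 → fault, evict 30, frames {75,74}
89 → fault, evict 75, frames {74,89}
30 → fault, evict 74, frames {89,30}
74 → fault, evict 89, frames {30,74}
30 → hit
74 → hit
27 → fault, evict 30, frames {74,27}
74 → hit
89 → fault, evict 74, frames {27,89}
74 → fault, evict 27, frames {89,74}
89 → hit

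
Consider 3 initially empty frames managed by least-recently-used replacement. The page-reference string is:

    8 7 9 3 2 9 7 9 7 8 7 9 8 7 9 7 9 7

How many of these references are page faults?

8 → fault, frames {8}
7 → fault, frames {8,7}
9 → fault, frames {8,7,9}
3 → fault, evict 8, frames {7,9,3}
2 → fault, evict 7, frames {9,3,2}
9 → hit
7 → fault, evict 3, frames {2,9,7}
9 → hit
7 → hit
8 → fault, evict 2, frames {9,7,8}
7 → hit
9 → hit
8 → hit
7 → hit
9 → hit
7 → hit
9 → hit
7 → hit
Page faults: 7.

7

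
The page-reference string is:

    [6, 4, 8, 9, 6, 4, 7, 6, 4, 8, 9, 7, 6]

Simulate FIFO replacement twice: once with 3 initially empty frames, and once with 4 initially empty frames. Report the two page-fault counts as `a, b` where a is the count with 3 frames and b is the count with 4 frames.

3 frames: F F F F F F F . . F F . F → 10 faults.
4 frames: F F F F . . F F F F F F F → 11 faults.
11 > 10: adding a frame increased faults — Belady's anomaly.

10, 11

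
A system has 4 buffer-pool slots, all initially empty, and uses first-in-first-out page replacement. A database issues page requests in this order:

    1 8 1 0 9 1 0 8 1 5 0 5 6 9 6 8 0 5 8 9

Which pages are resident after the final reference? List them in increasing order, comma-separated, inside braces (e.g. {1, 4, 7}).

1 -> fault, frames (1)
8 -> fault, frames (1 8)
1 -> hit
0 -> fault, frames (1 8 0)
9 -> fault, frames (1 8 0 9)
1 -> hit
0 -> hit
8 -> hit
1 -> hit
5 -> fault, evict 1, frames (8 0 9 5)
0 -> hit
5 -> hit
6 -> fault, evict 8, frames (0 9 5 6)
9 -> hit
6 -> hit
8 -> fault, evict 0, frames (9 5 6 8)
0 -> fault, evict 9, frames (5 6 8 0)
5 -> hit
8 -> hit
9 -> fault, evict 5, frames (6 8 0 9)

{0, 6, 8, 9}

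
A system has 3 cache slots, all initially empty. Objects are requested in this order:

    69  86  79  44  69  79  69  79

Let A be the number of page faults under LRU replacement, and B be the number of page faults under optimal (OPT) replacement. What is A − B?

Under LRU: F F F F F . . . → 5 faults.
Under OPT: F F F F . . . . → 4 faults.
A − B = 5 − 4 = 1.

1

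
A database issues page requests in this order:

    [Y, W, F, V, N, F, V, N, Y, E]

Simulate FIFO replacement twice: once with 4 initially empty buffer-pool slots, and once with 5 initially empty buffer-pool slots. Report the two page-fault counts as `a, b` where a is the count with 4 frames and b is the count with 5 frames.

7, 6

4 frames: F F F F F . . . F F → 7 faults.
5 frames: F F F F F . . . . F → 6 faults.
6 < 7: adding a frame reduced faults, as is typical.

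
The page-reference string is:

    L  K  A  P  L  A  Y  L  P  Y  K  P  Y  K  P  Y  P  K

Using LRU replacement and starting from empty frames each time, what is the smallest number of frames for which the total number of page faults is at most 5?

f=1: 18 faults
f=2: 17 faults
f=3: 8 faults
f=4: 6 faults
f=5: 5 faults
Smallest f with faults ≤ 5 is 5.

5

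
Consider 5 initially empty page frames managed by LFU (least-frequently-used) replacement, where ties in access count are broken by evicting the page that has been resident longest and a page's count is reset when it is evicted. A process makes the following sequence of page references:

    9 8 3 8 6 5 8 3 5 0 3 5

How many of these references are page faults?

6

9 → miss, frames {9}
8 → miss, frames {9,8}
3 → miss, frames {9,8,3}
8 → hit
6 → miss, frames {9,8,3,6}
5 → miss, frames {9,8,3,6,5}
8 → hit
3 → hit
5 → hit
0 → miss, evict 9, frames {8,3,6,5,0}
3 → hit
5 → hit
Page faults: 6.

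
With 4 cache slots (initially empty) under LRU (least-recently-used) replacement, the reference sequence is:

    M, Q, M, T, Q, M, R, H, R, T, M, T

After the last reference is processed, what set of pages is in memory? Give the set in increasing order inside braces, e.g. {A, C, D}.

{H, M, R, T}

M: fault, frames (M)
Q: fault, frames (M Q)
M: hit
T: fault, frames (Q M T)
Q: hit
M: hit
R: fault, frames (T Q M R)
H: fault, evict T, frames (Q M R H)
R: hit
T: fault, evict Q, frames (M H R T)
M: hit
T: hit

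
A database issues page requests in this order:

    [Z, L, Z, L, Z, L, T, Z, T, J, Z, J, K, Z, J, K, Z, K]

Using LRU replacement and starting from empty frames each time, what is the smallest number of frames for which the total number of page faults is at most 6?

f=1: 18 faults
f=2: 11 faults
f=3: 5 faults
f=4: 5 faults
f=5: 5 faults
Smallest f with faults ≤ 6 is 3.

3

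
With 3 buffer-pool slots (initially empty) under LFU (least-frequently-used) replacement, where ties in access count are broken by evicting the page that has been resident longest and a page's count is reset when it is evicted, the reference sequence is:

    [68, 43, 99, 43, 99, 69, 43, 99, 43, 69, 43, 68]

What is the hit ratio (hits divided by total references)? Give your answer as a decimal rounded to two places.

0.58

68 -> miss, frames {68}
43 -> miss, frames {68,43}
99 -> miss, frames {68,43,99}
43 -> hit
99 -> hit
69 -> miss, evict 68, frames {43,99,69}
43 -> hit
99 -> hit
43 -> hit
69 -> hit
43 -> hit
68 -> miss, evict 69, frames {43,99,68}
Hits: 7 of 12 references → 7/12 = 0.5833.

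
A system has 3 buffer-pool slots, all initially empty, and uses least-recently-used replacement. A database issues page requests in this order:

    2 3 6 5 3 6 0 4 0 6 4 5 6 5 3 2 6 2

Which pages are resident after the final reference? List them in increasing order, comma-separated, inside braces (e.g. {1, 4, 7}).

2 → miss, frames {2}
3 → miss, frames {2,3}
6 → miss, frames {2,3,6}
5 → miss, evict 2, frames {3,6,5}
3 → hit
6 → hit
0 → miss, evict 5, frames {3,6,0}
4 → miss, evict 3, frames {6,0,4}
0 → hit
6 → hit
4 → hit
5 → miss, evict 0, frames {6,4,5}
6 → hit
5 → hit
3 → miss, evict 4, frames {6,5,3}
2 → miss, evict 6, frames {5,3,2}
6 → miss, evict 5, frames {3,2,6}
2 → hit

{2, 3, 6}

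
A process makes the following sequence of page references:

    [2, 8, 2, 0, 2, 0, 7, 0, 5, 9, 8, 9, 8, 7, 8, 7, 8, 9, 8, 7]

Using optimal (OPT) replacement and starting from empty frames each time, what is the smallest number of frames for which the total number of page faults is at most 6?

f=1: 20 faults
f=2: 10 faults
f=3: 6 faults
f=4: 6 faults
f=5: 6 faults
f=6: 6 faults
Smallest f with faults ≤ 6 is 3.

3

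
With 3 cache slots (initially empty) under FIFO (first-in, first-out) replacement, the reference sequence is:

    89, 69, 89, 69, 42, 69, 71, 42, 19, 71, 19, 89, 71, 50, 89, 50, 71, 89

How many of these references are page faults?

89 -> fault, frames [89]
69 -> fault, frames [89, 69]
89 -> hit
69 -> hit
42 -> fault, frames [89, 69, 42]
69 -> hit
71 -> fault, evict 89, frames [69, 42, 71]
42 -> hit
19 -> fault, evict 69, frames [42, 71, 19]
71 -> hit
19 -> hit
89 -> fault, evict 42, frames [71, 19, 89]
71 -> hit
50 -> fault, evict 71, frames [19, 89, 50]
89 -> hit
50 -> hit
71 -> fault, evict 19, frames [89, 50, 71]
89 -> hit
Page faults: 8.

8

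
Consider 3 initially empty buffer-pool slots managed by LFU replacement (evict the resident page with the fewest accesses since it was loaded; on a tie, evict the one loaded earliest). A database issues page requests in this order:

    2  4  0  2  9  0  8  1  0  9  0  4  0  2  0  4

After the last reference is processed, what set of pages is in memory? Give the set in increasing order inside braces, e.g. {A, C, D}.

2 → miss, frames [2]
4 → miss, frames [2, 4]
0 → miss, frames [2, 4, 0]
2 → hit
9 → miss, evict 4, frames [2, 0, 9]
0 → hit
8 → miss, evict 9, frames [2, 0, 8]
1 → miss, evict 8, frames [2, 0, 1]
0 → hit
9 → miss, evict 1, frames [2, 0, 9]
0 → hit
4 → miss, evict 9, frames [2, 0, 4]
0 → hit
2 → hit
0 → hit
4 → hit

{0, 2, 4}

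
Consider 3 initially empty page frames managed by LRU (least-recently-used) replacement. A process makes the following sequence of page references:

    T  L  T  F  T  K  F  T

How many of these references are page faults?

4

T -> fault, frames {T}
L -> fault, frames {T,L}
T -> hit
F -> fault, frames {L,T,F}
T -> hit
K -> fault, evict L, frames {F,T,K}
F -> hit
T -> hit
Page faults: 4.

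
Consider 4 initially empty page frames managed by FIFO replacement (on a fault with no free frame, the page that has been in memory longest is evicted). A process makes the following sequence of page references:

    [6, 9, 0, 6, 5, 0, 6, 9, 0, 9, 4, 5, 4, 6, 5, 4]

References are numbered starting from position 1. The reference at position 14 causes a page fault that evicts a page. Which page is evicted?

pos 1: 6 -> fault, frames [6]
pos 2: 9 -> fault, frames [6, 9]
pos 3: 0 -> fault, frames [6, 9, 0]
pos 4: 6 -> hit
pos 5: 5 -> fault, frames [6, 9, 0, 5]
pos 6: 0 -> hit
pos 7: 6 -> hit
pos 8: 9 -> hit
pos 9: 0 -> hit
pos 10: 9 -> hit
pos 11: 4 -> fault, evict 6, frames [9, 0, 5, 4]
pos 12: 5 -> hit
pos 13: 4 -> hit
pos 14: 6 -> fault, evict 9, frames [0, 5, 4, 6]
At position 14, page 9 is evicted.

9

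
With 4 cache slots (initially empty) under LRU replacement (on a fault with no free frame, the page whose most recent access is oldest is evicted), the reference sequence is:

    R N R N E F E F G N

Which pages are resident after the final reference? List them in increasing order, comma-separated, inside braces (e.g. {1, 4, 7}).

R → miss, frames [R]
N → miss, frames [R, N]
R → hit
N → hit
E → miss, frames [R, N, E]
F → miss, frames [R, N, E, F]
E → hit
F → hit
G → miss, evict R, frames [N, E, F, G]
N → hit

{E, F, G, N}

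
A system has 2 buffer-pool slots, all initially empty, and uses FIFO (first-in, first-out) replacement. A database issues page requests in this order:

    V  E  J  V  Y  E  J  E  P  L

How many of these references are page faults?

V → miss, frames [V]
E → miss, frames [V, E]
J → miss, evict V, frames [E, J]
V → miss, evict E, frames [J, V]
Y → miss, evict J, frames [V, Y]
E → miss, evict V, frames [Y, E]
J → miss, evict Y, frames [E, J]
E → hit
P → miss, evict E, frames [J, P]
L → miss, evict J, frames [P, L]
Page faults: 9.

9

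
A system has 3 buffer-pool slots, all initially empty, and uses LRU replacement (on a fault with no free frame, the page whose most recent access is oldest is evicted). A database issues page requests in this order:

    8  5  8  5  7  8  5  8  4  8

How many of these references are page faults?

8 → miss, frames {8}
5 → miss, frames {8,5}
8 → hit
5 → hit
7 → miss, frames {8,5,7}
8 → hit
5 → hit
8 → hit
4 → miss, evict 7, frames {5,8,4}
8 → hit
Page faults: 4.

4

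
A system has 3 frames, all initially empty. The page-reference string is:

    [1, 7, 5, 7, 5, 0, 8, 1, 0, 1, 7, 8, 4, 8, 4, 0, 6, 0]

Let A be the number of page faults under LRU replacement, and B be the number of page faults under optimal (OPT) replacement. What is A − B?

3

Under LRU: F F F . . F F F . . F F F . . F F . → 11 faults.
Under OPT: F F F . . F F . . . F . F . . . F . → 8 faults.
A − B = 11 − 8 = 3.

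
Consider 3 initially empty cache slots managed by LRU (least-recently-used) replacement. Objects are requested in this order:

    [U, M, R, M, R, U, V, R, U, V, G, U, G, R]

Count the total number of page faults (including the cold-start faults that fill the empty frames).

U → fault, frames {U}
M → fault, frames {U,M}
R → fault, frames {U,M,R}
M → hit
R → hit
U → hit
V → fault, evict M, frames {R,U,V}
R → hit
U → hit
V → hit
G → fault, evict R, frames {U,V,G}
U → hit
G → hit
R → fault, evict V, frames {U,G,R}
Page faults: 6.

6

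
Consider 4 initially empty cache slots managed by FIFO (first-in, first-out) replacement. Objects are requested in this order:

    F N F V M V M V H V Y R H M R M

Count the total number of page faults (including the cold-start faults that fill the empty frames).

F -> fault, frames (F)
N -> fault, frames (F N)
F -> hit
V -> fault, frames (F N V)
M -> fault, frames (F N V M)
V -> hit
M -> hit
V -> hit
H -> fault, evict F, frames (N V M H)
V -> hit
Y -> fault, evict N, frames (V M H Y)
R -> fault, evict V, frames (M H Y R)
H -> hit
M -> hit
R -> hit
M -> hit
Page faults: 7.

7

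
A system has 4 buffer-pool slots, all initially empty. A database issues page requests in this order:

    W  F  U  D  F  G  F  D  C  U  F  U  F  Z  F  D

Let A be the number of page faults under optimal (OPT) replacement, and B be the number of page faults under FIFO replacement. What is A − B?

Under OPT: F F F F . F . . F . . . . F . . → 7 faults.
Under FIFO: F F F F . F . . F . F F . F . F → 10 faults.
A − B = 7 − 10 = -3.

-3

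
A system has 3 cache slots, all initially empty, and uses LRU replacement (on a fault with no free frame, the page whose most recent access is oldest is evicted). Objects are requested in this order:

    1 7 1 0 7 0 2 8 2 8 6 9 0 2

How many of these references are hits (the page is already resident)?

5

1 -> fault, frames (1)
7 -> fault, frames (1 7)
1 -> hit
0 -> fault, frames (7 1 0)
7 -> hit
0 -> hit
2 -> fault, evict 1, frames (7 0 2)
8 -> fault, evict 7, frames (0 2 8)
2 -> hit
8 -> hit
6 -> fault, evict 0, frames (2 8 6)
9 -> fault, evict 2, frames (8 6 9)
0 -> fault, evict 8, frames (6 9 0)
2 -> fault, evict 6, frames (9 0 2)
Hits: 5.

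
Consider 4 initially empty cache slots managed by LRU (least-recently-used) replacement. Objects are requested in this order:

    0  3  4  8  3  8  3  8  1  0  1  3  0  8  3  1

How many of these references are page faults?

0 -> fault, frames [0]
3 -> fault, frames [0, 3]
4 -> fault, frames [0, 3, 4]
8 -> fault, frames [0, 3, 4, 8]
3 -> hit
8 -> hit
3 -> hit
8 -> hit
1 -> fault, evict 0, frames [4, 3, 8, 1]
0 -> fault, evict 4, frames [3, 8, 1, 0]
1 -> hit
3 -> hit
0 -> hit
8 -> hit
3 -> hit
1 -> hit
Page faults: 6.

6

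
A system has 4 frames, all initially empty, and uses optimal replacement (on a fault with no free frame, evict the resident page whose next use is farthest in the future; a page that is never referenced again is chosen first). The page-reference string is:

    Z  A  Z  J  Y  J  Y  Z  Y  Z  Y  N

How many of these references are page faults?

5

Z -> miss, frames {Z}
A -> miss, frames {Z,A}
Z -> hit
J -> miss, frames {Z,A,J}
Y -> miss, frames {Z,A,J,Y}
J -> hit
Y -> hit
Z -> hit
Y -> hit
Z -> hit
Y -> hit
N -> miss, evict Y, frames {Z,A,J,N}
Page faults: 5.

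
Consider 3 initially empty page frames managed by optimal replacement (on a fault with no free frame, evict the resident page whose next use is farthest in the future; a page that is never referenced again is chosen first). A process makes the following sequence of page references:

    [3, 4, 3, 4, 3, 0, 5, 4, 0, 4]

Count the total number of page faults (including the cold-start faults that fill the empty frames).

4

3: miss, frames (3)
4: miss, frames (3 4)
3: hit
4: hit
3: hit
0: miss, frames (3 4 0)
5: miss, evict 3, frames (4 0 5)
4: hit
0: hit
4: hit
Page faults: 4.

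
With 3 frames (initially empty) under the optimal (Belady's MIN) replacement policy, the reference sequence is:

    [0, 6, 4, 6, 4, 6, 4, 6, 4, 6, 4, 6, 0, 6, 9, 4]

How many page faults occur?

4

0 → fault, frames (0)
6 → fault, frames (0 6)
4 → fault, frames (0 6 4)
6 → hit
4 → hit
6 → hit
4 → hit
6 → hit
4 → hit
6 → hit
4 → hit
6 → hit
0 → hit
6 → hit
9 → fault, evict 6, frames (0 4 9)
4 → hit
Page faults: 4.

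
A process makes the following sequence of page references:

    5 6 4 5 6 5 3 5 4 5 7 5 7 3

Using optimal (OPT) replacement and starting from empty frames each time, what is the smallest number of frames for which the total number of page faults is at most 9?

2

f=1: 14 faults
f=2: 8 faults
f=3: 5 faults
f=4: 5 faults
f=5: 5 faults
Smallest f with faults ≤ 9 is 2.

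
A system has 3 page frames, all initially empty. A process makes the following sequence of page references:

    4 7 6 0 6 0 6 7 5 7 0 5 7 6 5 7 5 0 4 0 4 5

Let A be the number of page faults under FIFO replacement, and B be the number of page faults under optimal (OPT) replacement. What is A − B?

2

Under FIFO: F F F F . . . . F F . . . F . . . F F . . F → 10 faults.
Under OPT: F F F F . . . . F . . . . F . . . F F . . . → 8 faults.
A − B = 10 − 8 = 2.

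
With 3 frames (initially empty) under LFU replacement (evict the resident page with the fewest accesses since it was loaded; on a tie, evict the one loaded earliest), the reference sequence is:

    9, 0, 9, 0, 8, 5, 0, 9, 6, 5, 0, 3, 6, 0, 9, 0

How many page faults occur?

9 -> miss, frames {9}
0 -> miss, frames {9,0}
9 -> hit
0 -> hit
8 -> miss, frames {9,0,8}
5 -> miss, evict 8, frames {9,0,5}
0 -> hit
9 -> hit
6 -> miss, evict 5, frames {9,0,6}
5 -> miss, evict 6, frames {9,0,5}
0 -> hit
3 -> miss, evict 5, frames {9,0,3}
6 -> miss, evict 3, frames {9,0,6}
0 -> hit
9 -> hit
0 -> hit
Page faults: 8.

8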